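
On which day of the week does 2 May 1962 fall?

Wednesday

January 1, 1962 is a Monday.
May 2 is day 122 of the year, i.e. 121 days after Jan 1.
121 mod 7 = 2, so advance 2 weekdays from Monday: Wednesday.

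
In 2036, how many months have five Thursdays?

A month of length L has five Thursdays iff its first Thursday is on day ≤ L−28 (so day 1–3 in a 31-day month, 1–2 in a 30-day month, day 1 in a leap February).
Checking each month of 2036: Jan starts Tue (31d) ✓; Feb starts Fri (29d); Mar starts Sat (31d); Apr starts Tue (30d); May starts Thu (31d) ✓; Jun starts Sun (30d); Jul starts Tue (31d) ✓; Aug starts Fri (31d); Sep starts Mon (30d); Oct starts Wed (31d) ✓; Nov starts Sat (30d); Dec starts Mon (31d).
Five-Thursday months: January, May, July, October → 4.

4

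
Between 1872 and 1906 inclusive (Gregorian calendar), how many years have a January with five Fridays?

15

January has 31 days; it has five Fridays when Friday falls among the first (month-length − 28) days — i.e. when January 1 is one of Friday/Thursday/Wednesday.
January 1 by year: 1872:Mon 1873:Wed✓ 1874:Thu✓ 1875:Fri✓ 1876:Sat 1877:Mon 1878:Tue 1879:Wed✓ 1880:Thu✓ 1881:Sat 1882:Sun 1883:Mon 1884:Tue 1885:Thu✓ 1886:Fri✓ …(5 more)… 1892:Fri✓ 1893:Sun 1894:Mon 1895:Tue 1896:Wed✓ 1897:Fri✓ 1898:Sat 1899:Sun 1900:Mon 1901:Tue 1902:Wed✓ 1903:Thu✓ 1904:Fri✓ 1905:Sun 1906:Mon
Years with five Fridays: 1873, 1874, 1875, 1879, 1880, 1885, 1886, 1890, 1891, 1892, 1896, 1897, 1902, 1903, 1904 → 15.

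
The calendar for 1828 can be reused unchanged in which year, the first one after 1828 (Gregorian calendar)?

1856

Two years share a calendar iff Jan 1 falls on the same weekday and both are leap or both are common. 1828: Jan 1 is Tuesday, leap year.
1829: Jan 1 Thursday, common
1830: Jan 1 Friday, common
1831: Jan 1 Saturday, common
1832: Jan 1 Sunday, leap
1833: Jan 1 Tuesday, common
1834: Jan 1 Wednesday, common
1835: Jan 1 Thursday, common
1836: Jan 1 Friday, leap
1837: Jan 1 Sunday, common
1838: Jan 1 Monday, common
1839: Jan 1 Tuesday, common
1840: Jan 1 Wednesday, leap
1841: Jan 1 Friday, common
1842: Jan 1 Saturday, common
1843: Jan 1 Sunday, common
1844: Jan 1 Monday, leap
1845: Jan 1 Wednesday, common
1846: Jan 1 Thursday, common
1847: Jan 1 Friday, common
1848: Jan 1 Saturday, leap
1849: Jan 1 Monday, common
1850: Jan 1 Tuesday, common
1851: Jan 1 Wednesday, common
1852: Jan 1 Thursday, leap
1853: Jan 1 Saturday, common
1854: Jan 1 Sunday, common
1855: Jan 1 Monday, common
1856: Jan 1 Tuesday, leap
1856 matches on both conditions.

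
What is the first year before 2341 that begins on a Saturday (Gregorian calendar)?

Jan 1 advances by 2 weekdays after a leap year and by 1 after a common year.
2341: Jan 1 is Wednesday.
2340: Monday (leap)
2339: Sunday
2338: Saturday
2338 begins on a Saturday

2338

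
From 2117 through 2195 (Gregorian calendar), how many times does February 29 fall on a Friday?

Leap years in 2117–2195: 19 of them.
Feb 29 weekday advances by 5 (mod 7) from one leap year to the next four years later (or differs when a century non-leap intervenes).
Leap-day weekdays: 2120:Thu 2124:Tue 2128:Sun 2132:Fri✓ 2136:Wed 2140:Mon 2144:Sat 2148:Thu 2152:Tue 2156:Sun 2160:Fri✓ 2164:Wed 2168:Mon 2172:Sat 2176:Thu 2180:Tue 2184:Sun 2188:Fri✓ 2192:Wed
Friday: 2132, 2160, 2188 → 3.

3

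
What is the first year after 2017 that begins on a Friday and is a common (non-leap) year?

2021

Jan 1 advances by 2 weekdays after a leap year and by 1 after a common year.
2017: Jan 1 is Sunday.
2018: Monday
2019: Tuesday
2020: Wednesday (leap)
2021: Friday
2021 begins on a Friday and is a common year.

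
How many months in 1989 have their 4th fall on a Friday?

1

Check the 4th of each month of 1989: Jan 4: Wed, Feb 4: Sat, Mar 4: Sat, Apr 4: Tue, May 4: Thu, Jun 4: Sun, Jul 4: Tue, Aug 4: Fri, Sep 4: Mon, Oct 4: Wed, Nov 4: Sat, Dec 4: Mon.
Friday occurs in August — 1 month.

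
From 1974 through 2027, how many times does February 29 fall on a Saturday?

2

Leap years in 1974–2027: 13 of them.
Feb 29 weekday advances by 5 (mod 7) from one leap year to the next four years later (or differs when a century non-leap intervenes).
Leap-day weekdays: 1976:Sun 1980:Fri 1984:Wed 1988:Mon 1992:Sat✓ 1996:Thu 2000:Tue 2004:Sun 2008:Fri 2012:Wed 2016:Mon 2020:Sat✓ 2024:Thu
Saturday: 1992, 2020 → 2.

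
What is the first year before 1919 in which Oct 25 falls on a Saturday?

1913

From one year to the next, a fixed date's weekday advances by 1, or by 2 when a Feb 29 lies between the two dates.
1919: October 25 is Saturday.
1918: Friday (−1)
1917: Thursday (−1)
1916: Wednesday (−1)
1915: Monday (−2)
1914: Sunday (−1)
1913: Saturday (−1)
Oct 25 falls on a Saturday in 1913.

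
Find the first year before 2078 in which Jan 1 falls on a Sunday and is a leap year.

2068

Jan 1 advances by 2 weekdays after a leap year and by 1 after a common year.
2078: Jan 1 is Saturday.
2077: Friday
2076: Wednesday (leap)
2075: Tuesday
2074: Monday
2073: Sunday
2072: Friday (leap)
2071: Thursday
2070: Wednesday
2069: Tuesday
2068: Sunday (leap)
2068 begins on a Sunday and is a leap year.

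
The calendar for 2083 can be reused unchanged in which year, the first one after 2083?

Two years share a calendar iff Jan 1 falls on the same weekday and both are leap or both are common. 2083: Jan 1 is Friday, common year.
2084: Jan 1 Saturday, leap
2085: Jan 1 Monday, common
2086: Jan 1 Tuesday, common
2087: Jan 1 Wednesday, common
2088: Jan 1 Thursday, leap
2089: Jan 1 Saturday, common
2090: Jan 1 Sunday, common
2091: Jan 1 Monday, common
2092: Jan 1 Tuesday, leap
2093: Jan 1 Thursday, common
2094: Jan 1 Friday, common
2094 matches on both conditions.

2094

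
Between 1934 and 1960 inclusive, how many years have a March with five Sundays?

12

March has 31 days; it has five Sundays when Sunday falls among the first (month-length − 28) days — i.e. when March 1 is one of Sunday/Saturday/Friday.
March 1 by year: 1934:Thu 1935:Fri✓ 1936:Sun✓ 1937:Mon 1938:Tue 1939:Wed 1940:Fri✓ 1941:Sat✓ 1942:Sun✓ 1943:Mon 1944:Wed 1945:Thu 1946:Fri✓ 1947:Sat✓ 1948:Mon 1949:Tue 1950:Wed 1951:Thu 1952:Sat✓ 1953:Sun✓ 1954:Mon 1955:Tue 1956:Thu 1957:Fri✓ 1958:Sat✓ 1959:Sun✓ 1960:Tue
Years with five Sundays: 1935, 1936, 1940, 1941, 1942, 1946, 1947, 1952, 1953, 1957, 1958, 1959 → 12.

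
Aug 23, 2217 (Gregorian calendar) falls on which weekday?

Saturday

January 1, 2217 is a Wednesday.
August 23 is day 235 of the year, i.e. 234 days after Jan 1.
234 mod 7 = 3, so advance 3 weekdays from Wednesday: Saturday.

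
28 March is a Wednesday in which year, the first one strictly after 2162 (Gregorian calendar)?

From one year to the next, a fixed date's weekday advances by 1, or by 2 when a Feb 29 lies between the two dates.
2162: March 28 is Sunday.
2163: Monday (+1)
2164: Wednesday (+2)
28 March falls on a Wednesday in 2164.

2164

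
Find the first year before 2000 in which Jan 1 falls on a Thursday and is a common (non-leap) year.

Jan 1 advances by 2 weekdays after a leap year and by 1 after a common year.
2000: Jan 1 is Saturday (leap).
1999: Friday
1998: Thursday
1998 begins on a Thursday and is a common year.

1998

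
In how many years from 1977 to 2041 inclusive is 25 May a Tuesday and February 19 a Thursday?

2

Check each year's weekday for 25 May and February 19:
  1977: Wed/Sat  1978: Thu/Sun  1979: Fri/Mon  1980: Sun/Tue  1981: Mon/Thu  1982: Tue/Fri  1983: Wed/Sat  1984: Fri/Sun  1985: Sat/Tue  1986: Sun/Wed  1987: Mon/Thu  1988: Wed/Fri  1989: Thu/Sun  1990: Fri/Mon  …(37 more)…  2028: Thu/Sat  2029: Fri/Mon  2030: Sat/Tue  2031: Sun/Wed  2032: Tue/Thu ✓  2033: Wed/Sat  2034: Thu/Sun  2035: Fri/Mon  2036: Sun/Tue  2037: Mon/Thu  2038: Tue/Fri  2039: Wed/Sat  2040: Fri/Sun  2041: Sat/Tue
Both conditions hold in: 2004, 2032 — 2.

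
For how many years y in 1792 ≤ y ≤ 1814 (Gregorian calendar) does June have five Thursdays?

June has 30 days; it has five Thursdays when Thursday falls among the first (month-length − 28) days — i.e. when June 1 is one of Thursday/Wednesday.
June 1 by year: 1792:Fri 1793:Sat 1794:Sun 1795:Mon 1796:Wed✓ 1797:Thu✓ 1798:Fri 1799:Sat 1800:Sun 1801:Mon 1802:Tue 1803:Wed✓ 1804:Fri 1805:Sat 1806:Sun 1807:Mon 1808:Wed✓ 1809:Thu✓ 1810:Fri 1811:Sat 1812:Mon 1813:Tue 1814:Wed✓
Years with five Thursdays: 1796, 1797, 1803, 1808, 1809, 1814 → 6.

6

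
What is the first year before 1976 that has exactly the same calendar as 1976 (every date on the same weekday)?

1948

Two years share a calendar iff Jan 1 falls on the same weekday and both are leap or both are common. 1976: Jan 1 is Thursday, leap year.
1975: Jan 1 Wednesday, common
1974: Jan 1 Tuesday, common
1973: Jan 1 Monday, common
1972: Jan 1 Saturday, leap
1971: Jan 1 Friday, common
1970: Jan 1 Thursday, common
1969: Jan 1 Wednesday, common
1968: Jan 1 Monday, leap
1967: Jan 1 Sunday, common
1966: Jan 1 Saturday, common
1965: Jan 1 Friday, common
1964: Jan 1 Wednesday, leap
1963: Jan 1 Tuesday, common
1962: Jan 1 Monday, common
1961: Jan 1 Sunday, common
1960: Jan 1 Friday, leap
1959: Jan 1 Thursday, common
1958: Jan 1 Wednesday, common
1957: Jan 1 Tuesday, common
1956: Jan 1 Sunday, leap
1955: Jan 1 Saturday, common
1954: Jan 1 Friday, common
1953: Jan 1 Thursday, common
1952: Jan 1 Tuesday, leap
1951: Jan 1 Monday, common
1950: Jan 1 Sunday, common
1949: Jan 1 Saturday, common
1948: Jan 1 Thursday, leap
1948 matches on both conditions.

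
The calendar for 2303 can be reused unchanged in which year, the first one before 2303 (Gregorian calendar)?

2291

Two years share a calendar iff Jan 1 falls on the same weekday and both are leap or both are common. 2303: Jan 1 is Thursday, common year.
2302: Jan 1 Wednesday, common
2301: Jan 1 Tuesday, common
2300: Jan 1 Monday, common
2299: Jan 1 Sunday, common
2298: Jan 1 Saturday, common
2297: Jan 1 Friday, common
2296: Jan 1 Wednesday, leap
2295: Jan 1 Tuesday, common
2294: Jan 1 Monday, common
2293: Jan 1 Sunday, common
2292: Jan 1 Friday, leap
2291: Jan 1 Thursday, common
2291 matches on both conditions.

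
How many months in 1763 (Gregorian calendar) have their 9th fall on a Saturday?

Check the 9th of each month of 1763: Jan 9: Sun, Feb 9: Wed, Mar 9: Wed, Apr 9: Sat, May 9: Mon, Jun 9: Thu, Jul 9: Sat, Aug 9: Tue, Sep 9: Fri, Oct 9: Sun, Nov 9: Wed, Dec 9: Fri.
Saturday occurs in April, July — 2 months.

2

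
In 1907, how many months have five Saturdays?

A month of length L has five Saturdays iff its first Saturday is on day ≤ L−28 (so day 1–3 in a 31-day month, 1–2 in a 30-day month, day 1 in a leap February).
Checking each month of 1907: Jan starts Tue (31d); Feb starts Fri (28d); Mar starts Fri (31d) ✓; Apr starts Mon (30d); May starts Wed (31d); Jun starts Sat (30d) ✓; Jul starts Mon (31d); Aug starts Thu (31d) ✓; Sep starts Sun (30d); Oct starts Tue (31d); Nov starts Fri (30d) ✓; Dec starts Sun (31d).
Five-Saturday months: March, June, August, November → 4.

4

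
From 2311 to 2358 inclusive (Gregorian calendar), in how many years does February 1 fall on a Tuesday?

7

Track February 1's weekday year by year (advancing +1, or +2 across a Feb 29):
  2311: Wed  2312: Thu (+1)  2313: Sat (+2)  2314: Sun (+1)  2315: Mon (+1)
  2316: Tue (+1) ✓  2317: Thu (+2)  2318: Fri (+1)  2319: Sat (+1)  2320: Sun (+1)
  2321: Tue (+2) ✓  2322: Wed (+1)  2323: Thu (+1)  2324: Fri (+1)  … (20 more years) …
  2345: Thu (+2)  2346: Fri (+1)  2347: Sat (+1)  2348: Sun (+1)  2349: Tue (+2) ✓
  2350: Wed (+1)  2351: Thu (+1)  2352: Fri (+1)  2353: Sun (+2)  2354: Mon (+1)
  2355: Tue (+1) ✓  2356: Wed (+1)  2357: Fri (+2)  2358: Sat (+1)
Tuesday years: 2316, 2321, 2327, 2338, 2344, 2349, 2355 — 7 in total.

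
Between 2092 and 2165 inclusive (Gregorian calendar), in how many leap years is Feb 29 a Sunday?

2

Leap years in 2092–2165: 18 of them.
Feb 29 weekday advances by 5 (mod 7) from one leap year to the next four years later (or differs when a century non-leap intervenes).
Leap-day weekdays: 2092:Fri 2096:Wed 2104:Fri 2108:Wed 2112:Mon 2116:Sat 2120:Thu 2124:Tue 2128:Sun✓ 2132:Fri 2136:Wed 2140:Mon 2144:Sat 2148:Thu 2152:Tue 2156:Sun✓ 2160:Fri 2164:Wed
Sunday: 2128, 2156 → 2.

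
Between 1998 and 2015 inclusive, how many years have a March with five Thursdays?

March has 31 days; it has five Thursdays when Thursday falls among the first (month-length − 28) days — i.e. when March 1 is one of Thursday/Wednesday/Tuesday.
March 1 by year: 1998:Sun 1999:Mon 2000:Wed✓ 2001:Thu✓ 2002:Fri 2003:Sat 2004:Mon 2005:Tue✓ 2006:Wed✓ 2007:Thu✓ 2008:Sat 2009:Sun 2010:Mon 2011:Tue✓ 2012:Thu✓ 2013:Fri 2014:Sat 2015:Sun
Years with five Thursdays: 2000, 2001, 2005, 2006, 2007, 2011, 2012 → 7.

7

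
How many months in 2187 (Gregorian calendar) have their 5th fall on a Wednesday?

2

Check the 5th of each month of 2187: Jan 5: Fri, Feb 5: Mon, Mar 5: Mon, Apr 5: Thu, May 5: Sat, Jun 5: Tue, Jul 5: Thu, Aug 5: Sun, Sep 5: Wed, Oct 5: Fri, Nov 5: Mon, Dec 5: Wed.
Wednesday occurs in September, December — 2 months.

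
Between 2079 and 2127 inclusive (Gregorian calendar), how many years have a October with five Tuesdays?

October has 31 days; it has five Tuesdays when Tuesday falls among the first (month-length − 28) days — i.e. when October 1 is one of Tuesday/Monday/Sunday.
October 1 by year: 2079:Sun✓ 2080:Tue✓ 2081:Wed 2082:Thu 2083:Fri 2084:Sun✓ 2085:Mon✓ 2086:Tue✓ 2087:Wed 2088:Fri 2089:Sat 2090:Sun✓ 2091:Mon✓ 2092:Wed 2093:Thu …(19 more)… 2113:Sun✓ 2114:Mon✓ 2115:Tue✓ 2116:Thu 2117:Fri 2118:Sat 2119:Sun✓ 2120:Tue✓ 2121:Wed 2122:Thu 2123:Fri 2124:Sun✓ 2125:Mon✓ 2126:Tue✓ 2127:Wed
Years with five Tuesdays: 2079, 2080, 2084, 2085, 2086, 2090, 2091, 2096, 2097, 2102, 2103, 2108, 2109, 2113, 2114, 2115, 2119, 2120, 2124, 2125, 2126 → 21.

21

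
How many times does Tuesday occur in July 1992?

4

July 1992 has 31 days and begins on Wednesday.
The first Tuesday is July 7.
Tuesdays fall on 7, 14, 21, 28 — that's 4.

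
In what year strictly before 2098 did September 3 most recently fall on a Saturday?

From one year to the next, a fixed date's weekday advances by 1, or by 2 when a Feb 29 lies between the two dates.
2098: September 3 is Wednesday.
2097: Tuesday (−1)
2096: Monday (−1)
2095: Saturday (−2)
September 3 falls on a Saturday in 2095.

2095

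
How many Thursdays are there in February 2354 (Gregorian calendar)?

4

February 2354 has 28 days and begins on Monday.
The first Thursday is February 4.
Thursdays fall on 4, 11, 18, 25 — that's 4.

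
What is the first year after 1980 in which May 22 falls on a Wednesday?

1985

From one year to the next, a fixed date's weekday advances by 1, or by 2 when a Feb 29 lies between the two dates.
1980: May 22 is Thursday.
1981: Friday (+1)
1982: Saturday (+1)
1983: Sunday (+1)
1984: Tuesday (+2)
1985: Wednesday (+1)
May 22 falls on a Wednesday in 1985.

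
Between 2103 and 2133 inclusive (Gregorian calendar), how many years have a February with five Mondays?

February has 28 days (29 in leap years); it has five Mondays when Monday falls among the first (month-length − 28) days — i.e. when February 1 is Monday in a leap year (never in a common year).
February 1 by year: 2103:Thu 2104:Fri 2105:Sun 2106:Mon 2107:Tue 2108:Wed 2109:Fri 2110:Sat 2111:Sun 2112:Mon✓ 2113:Wed 2114:Thu 2115:Fri 2116:Sat 2117:Mon 2118:Tue 2119:Wed 2120:Thu 2121:Sat 2122:Sun 2123:Mon 2124:Tue 2125:Thu 2126:Fri 2127:Sat 2128:Sun 2129:Tue 2130:Wed 2131:Thu 2132:Fri 2133:Sun
Years with five Mondays: 2112 → 1.

1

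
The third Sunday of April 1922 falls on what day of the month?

16

April 1, 1922 is a Saturday, so the first Sunday is the 2nd.
The third Sunday is 2 + 14 = 16.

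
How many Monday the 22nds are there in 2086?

Check the 22nd of each month of 2086: Jan 22: Tue, Feb 22: Fri, Mar 22: Fri, Apr 22: Mon, May 22: Wed, Jun 22: Sat, Jul 22: Mon, Aug 22: Thu, Sep 22: Sun, Oct 22: Tue, Nov 22: Fri, Dec 22: Sun.
Monday occurs in April, July — 2 months.

2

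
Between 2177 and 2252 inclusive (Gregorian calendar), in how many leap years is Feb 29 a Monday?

Leap years in 2177–2252: 18 of them.
Feb 29 weekday advances by 5 (mod 7) from one leap year to the next four years later (or differs when a century non-leap intervenes).
Leap-day weekdays: 2180:Tue 2184:Sun 2188:Fri 2192:Wed 2196:Mon✓ 2204:Wed 2208:Mon✓ 2212:Sat 2216:Thu 2220:Tue 2224:Sun 2228:Fri 2232:Wed 2236:Mon✓ 2240:Sat 2244:Thu 2248:Tue 2252:Sun
Monday: 2196, 2208, 2236 → 3.

3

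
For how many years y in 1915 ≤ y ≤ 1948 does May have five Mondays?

May has 31 days; it has five Mondays when Monday falls among the first (month-length − 28) days — i.e. when May 1 is one of Monday/Sunday/Saturday.
May 1 by year: 1915:Sat✓ 1916:Mon✓ 1917:Tue 1918:Wed 1919:Thu 1920:Sat✓ 1921:Sun✓ 1922:Mon✓ 1923:Tue 1924:Thu 1925:Fri 1926:Sat✓ 1927:Sun✓ 1928:Tue 1929:Wed …(4 more)… 1934:Tue 1935:Wed 1936:Fri 1937:Sat✓ 1938:Sun✓ 1939:Mon✓ 1940:Wed 1941:Thu 1942:Fri 1943:Sat✓ 1944:Mon✓ 1945:Tue 1946:Wed 1947:Thu 1948:Sat✓
Years with five Mondays: 1915, 1916, 1920, 1921, 1922, 1926, 1927, 1932, 1933, 1937, 1938, 1939, 1943, 1944, 1948 → 15.

15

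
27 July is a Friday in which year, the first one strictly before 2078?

2074

From one year to the next, a fixed date's weekday advances by 1, or by 2 when a Feb 29 lies between the two dates.
2078: July 27 is Wednesday.
2077: Tuesday (−1)
2076: Monday (−1)
2075: Saturday (−2)
2074: Friday (−1)
27 July falls on a Friday in 2074.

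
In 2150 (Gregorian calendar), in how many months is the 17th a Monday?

Check the 17th of each month of 2150: Jan 17: Sat, Feb 17: Tue, Mar 17: Tue, Apr 17: Fri, May 17: Sun, Jun 17: Wed, Jul 17: Fri, Aug 17: Mon, Sep 17: Thu, Oct 17: Sat, Nov 17: Tue, Dec 17: Thu.
Monday occurs in August — 1 month.

1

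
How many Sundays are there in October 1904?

October 1904 has 31 days and begins on Saturday.
The first Sunday is October 2.
Sundays fall on 2, 9, 16, 23, 30 — that's 5.

5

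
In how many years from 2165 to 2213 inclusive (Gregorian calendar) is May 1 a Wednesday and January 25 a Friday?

Check each year's weekday for May 1 and January 25:
  2165: Wed/Fri ✓  2166: Thu/Sat  2167: Fri/Sun  2168: Sun/Mon  2169: Mon/Wed  2170: Tue/Thu  2171: Wed/Fri ✓  2172: Fri/Sat  2173: Sat/Mon  2174: Sun/Tue  2175: Mon/Wed  2176: Wed/Thu  2177: Thu/Sat  2178: Fri/Sun  …(21 more)…  2200: Thu/Sat  2201: Fri/Sun  2202: Sat/Mon  2203: Sun/Tue  2204: Tue/Wed  2205: Wed/Fri ✓  2206: Thu/Sat  2207: Fri/Sun  2208: Sun/Mon  2209: Mon/Wed  2210: Tue/Thu  2211: Wed/Fri ✓  2212: Fri/Sat  2213: Sat/Mon
Both conditions hold in: 2165, 2171, 2182, 2193, 2199, 2205, 2211 — 7.

7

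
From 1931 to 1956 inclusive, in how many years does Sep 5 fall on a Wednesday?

Track Sep 5's weekday year by year (advancing +1, or +2 across a Feb 29):
  1931: Sat  1932: Mon (+2)  1933: Tue (+1)  1934: Wed (+1) ✓  1935: Thu (+1)
  1936: Sat (+2)  1937: Sun (+1)  1938: Mon (+1)  1939: Tue (+1)  1940: Thu (+2)
  1941: Fri (+1)  1942: Sat (+1)  1943: Sun (+1)  1944: Tue (+2)  1945: Wed (+1) ✓
  1946: Thu (+1)  1947: Fri (+1)  1948: Sun (+2)  1949: Mon (+1)  1950: Tue (+1)
  1951: Wed (+1) ✓  1952: Fri (+2)  1953: Sat (+1)  1954: Sun (+1)  1955: Mon (+1)
  1956: Wed (+2) ✓
Wednesday years: 1934, 1945, 1951, 1956 — 4 in total.

4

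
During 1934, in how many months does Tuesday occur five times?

4

A month of length L has five Tuesdays iff its first Tuesday is on day ≤ L−28 (so day 1–3 in a 31-day month, 1–2 in a 30-day month, day 1 in a leap February).
Checking each month of 1934: Jan starts Mon (31d) ✓; Feb starts Thu (28d); Mar starts Thu (31d); Apr starts Sun (30d); May starts Tue (31d) ✓; Jun starts Fri (30d); Jul starts Sun (31d) ✓; Aug starts Wed (31d); Sep starts Sat (30d); Oct starts Mon (31d) ✓; Nov starts Thu (30d); Dec starts Sat (31d).
Five-Tuesday months: January, May, July, October → 4.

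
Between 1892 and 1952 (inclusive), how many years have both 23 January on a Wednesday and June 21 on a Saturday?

Check each year's weekday for 23 January and June 21:
  1892: Sat/Tue  1893: Mon/Wed  1894: Tue/Thu  1895: Wed/Fri  1896: Thu/Sun  1897: Sat/Mon  1898: Sun/Tue  1899: Mon/Wed  1900: Tue/Thu  1901: Wed/Fri  1902: Thu/Sat  1903: Fri/Sun  1904: Sat/Tue  1905: Mon/Wed  …(33 more)…  1939: Mon/Wed  1940: Tue/Fri  1941: Thu/Sat  1942: Fri/Sun  1943: Sat/Mon  1944: Sun/Wed  1945: Tue/Thu  1946: Wed/Fri  1947: Thu/Sat  1948: Fri/Mon  1949: Sun/Tue  1950: Mon/Wed  1951: Tue/Thu  1952: Wed/Sat ✓
Both conditions hold in: 1924, 1952 — 2.

2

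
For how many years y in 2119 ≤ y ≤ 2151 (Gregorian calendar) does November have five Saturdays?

10

November has 30 days; it has five Saturdays when Saturday falls among the first (month-length − 28) days — i.e. when November 1 is one of Saturday/Friday.
November 1 by year: 2119:Wed 2120:Fri✓ 2121:Sat✓ 2122:Sun 2123:Mon 2124:Wed 2125:Thu 2126:Fri✓ 2127:Sat✓ 2128:Mon 2129:Tue 2130:Wed 2131:Thu 2132:Sat✓ 2133:Sun …(3 more)… 2137:Fri✓ 2138:Sat✓ 2139:Sun 2140:Tue 2141:Wed 2142:Thu 2143:Fri✓ 2144:Sun 2145:Mon 2146:Tue 2147:Wed 2148:Fri✓ 2149:Sat✓ 2150:Sun 2151:Mon
Years with five Saturdays: 2120, 2121, 2126, 2127, 2132, 2137, 2138, 2143, 2148, 2149 → 10.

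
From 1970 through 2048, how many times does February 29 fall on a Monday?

Leap years in 1970–2048: 20 of them.
Feb 29 weekday advances by 5 (mod 7) from one leap year to the next four years later (or differs when a century non-leap intervenes).
Leap-day weekdays: 1972:Tue 1976:Sun 1980:Fri 1984:Wed 1988:Mon✓ 1992:Sat 1996:Thu 2000:Tue 2004:Sun 2008:Fri 2012:Wed 2016:Mon✓ 2020:Sat 2024:Thu 2028:Tue 2032:Sun 2036:Fri 2040:Wed 2044:Mon✓ 2048:Sat
Monday: 1988, 2016, 2044 → 3.

3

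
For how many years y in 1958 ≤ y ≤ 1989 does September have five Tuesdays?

10

September has 30 days; it has five Tuesdays when Tuesday falls among the first (month-length − 28) days — i.e. when September 1 is one of Tuesday/Monday.
September 1 by year: 1958:Mon✓ 1959:Tue✓ 1960:Thu 1961:Fri 1962:Sat 1963:Sun 1964:Tue✓ 1965:Wed 1966:Thu 1967:Fri 1968:Sun 1969:Mon✓ 1970:Tue✓ 1971:Wed 1972:Fri 1973:Sat 1974:Sun 1975:Mon✓ 1976:Wed 1977:Thu 1978:Fri 1979:Sat 1980:Mon✓ 1981:Tue✓ 1982:Wed 1983:Thu 1984:Sat 1985:Sun 1986:Mon✓ 1987:Tue✓ 1988:Thu 1989:Fri
Years with five Tuesdays: 1958, 1959, 1964, 1969, 1970, 1975, 1980, 1981, 1986, 1987 → 10.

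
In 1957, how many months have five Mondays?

A month of length L has five Mondays iff its first Monday is on day ≤ L−28 (so day 1–3 in a 31-day month, 1–2 in a 30-day month, day 1 in a leap February).
Checking each month of 1957: Jan starts Tue (31d); Feb starts Fri (28d); Mar starts Fri (31d); Apr starts Mon (30d) ✓; May starts Wed (31d); Jun starts Sat (30d); Jul starts Mon (31d) ✓; Aug starts Thu (31d); Sep starts Sun (30d) ✓; Oct starts Tue (31d); Nov starts Fri (30d); Dec starts Sun (31d) ✓.
Five-Monday months: April, July, September, December → 4.

4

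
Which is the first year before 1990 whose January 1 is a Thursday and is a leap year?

1976

Jan 1 advances by 2 weekdays after a leap year and by 1 after a common year.
1990: Jan 1 is Monday.
1989: Sunday
1988: Friday (leap)
1987: Thursday
1986: Wednesday
1985: Tuesday
1984: Sunday (leap)
1983: Saturday
1982: Friday
1981: Thursday
1980: Tuesday (leap)
1979: Monday
1978: Sunday
1977: Saturday
1976: Thursday (leap)
1976 begins on a Thursday and is a leap year.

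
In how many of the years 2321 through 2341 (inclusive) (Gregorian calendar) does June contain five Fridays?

6

June has 30 days; it has five Fridays when Friday falls among the first (month-length − 28) days — i.e. when June 1 is one of Friday/Thursday.
June 1 by year: 2321:Wed 2322:Thu✓ 2323:Fri✓ 2324:Sun 2325:Mon 2326:Tue 2327:Wed 2328:Fri✓ 2329:Sat 2330:Sun 2331:Mon 2332:Wed 2333:Thu✓ 2334:Fri✓ 2335:Sat 2336:Mon 2337:Tue 2338:Wed 2339:Thu✓ 2340:Sat 2341:Sun
Years with five Fridays: 2322, 2323, 2328, 2333, 2334, 2339 → 6.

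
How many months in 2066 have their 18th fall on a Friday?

1

Check the 18th of each month of 2066: Jan 18: Mon, Feb 18: Thu, Mar 18: Thu, Apr 18: Sun, May 18: Tue, Jun 18: Fri, Jul 18: Sun, Aug 18: Wed, Sep 18: Sat, Oct 18: Mon, Nov 18: Thu, Dec 18: Sat.
Friday occurs in June — 1 month.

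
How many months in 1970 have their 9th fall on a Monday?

3

Check the 9th of each month of 1970: Jan 9: Fri, Feb 9: Mon, Mar 9: Mon, Apr 9: Thu, May 9: Sat, Jun 9: Tue, Jul 9: Thu, Aug 9: Sun, Sep 9: Wed, Oct 9: Fri, Nov 9: Mon, Dec 9: Wed.
Monday occurs in February, March, November — 3 months.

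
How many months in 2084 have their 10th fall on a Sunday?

2

Check the 10th of each month of 2084: Jan 10: Mon, Feb 10: Thu, Mar 10: Fri, Apr 10: Mon, May 10: Wed, Jun 10: Sat, Jul 10: Mon, Aug 10: Thu, Sep 10: Sun, Oct 10: Tue, Nov 10: Fri, Dec 10: Sun.
Sunday occurs in September, December — 2 months.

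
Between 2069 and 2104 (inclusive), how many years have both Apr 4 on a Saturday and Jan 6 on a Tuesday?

4

Check each year's weekday for Apr 4 and Jan 6:
  2069: Thu/Sun  2070: Fri/Mon  2071: Sat/Tue ✓  2072: Mon/Wed  2073: Tue/Fri  2074: Wed/Sat  2075: Thu/Sun  2076: Sat/Mon  2077: Sun/Wed  2078: Mon/Thu  2079: Tue/Fri  2080: Thu/Sat  2081: Fri/Mon  2082: Sat/Tue ✓  …(8 more)…  2091: Wed/Sat  2092: Fri/Sun  2093: Sat/Tue ✓  2094: Sun/Wed  2095: Mon/Thu  2096: Wed/Fri  2097: Thu/Sun  2098: Fri/Mon  2099: Sat/Tue ✓  2100: Sun/Wed  2101: Mon/Thu  2102: Tue/Fri  2103: Wed/Sat  2104: Fri/Sun
Both conditions hold in: 2071, 2082, 2093, 2099 — 4.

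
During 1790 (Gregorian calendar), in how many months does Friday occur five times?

A month of length L has five Fridays iff its first Friday is on day ≤ L−28 (so day 1–3 in a 31-day month, 1–2 in a 30-day month, day 1 in a leap February).
Checking each month of 1790: Jan starts Fri (31d) ✓; Feb starts Mon (28d); Mar starts Mon (31d); Apr starts Thu (30d) ✓; May starts Sat (31d); Jun starts Tue (30d); Jul starts Thu (31d) ✓; Aug starts Sun (31d); Sep starts Wed (30d); Oct starts Fri (31d) ✓; Nov starts Mon (30d); Dec starts Wed (31d) ✓.
Five-Friday months: January, April, July, October, December → 5.

5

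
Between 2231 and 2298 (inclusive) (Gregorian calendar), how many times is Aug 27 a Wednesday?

Track Aug 27's weekday year by year (advancing +1, or +2 across a Feb 29):
  2231: Sat  2232: Mon (+2)  2233: Tue (+1)  2234: Wed (+1) ✓  2235: Thu (+1)
  2236: Sat (+2)  2237: Sun (+1)  2238: Mon (+1)  2239: Tue (+1)  2240: Thu (+2)
  2241: Fri (+1)  2242: Sat (+1)  2243: Sun (+1)  2244: Tue (+2)  … (40 more years) …
  2285: Thu (+1)  2286: Fri (+1)  2287: Sat (+1)  2288: Mon (+2)  2289: Tue (+1)
  2290: Wed (+1) ✓  2291: Thu (+1)  2292: Sat (+2)  2293: Sun (+1)  2294: Mon (+1)
  2295: Tue (+1)  2296: Thu (+2)  2297: Fri (+1)  2298: Sat (+1)
Wednesday years: 2234, 2245, 2251, 2256, 2262, 2273, 2279, 2284, 2290 — 9 in total.

9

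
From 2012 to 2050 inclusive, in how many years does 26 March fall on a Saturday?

6

Track 26 March's weekday year by year (advancing +1, or +2 across a Feb 29):
  2012: Mon  2013: Tue (+1)  2014: Wed (+1)  2015: Thu (+1)  2016: Sat (+2) ✓
  2017: Sun (+1)  2018: Mon (+1)  2019: Tue (+1)  2020: Thu (+2)  2021: Fri (+1)
  2022: Sat (+1) ✓  2023: Sun (+1)  2024: Tue (+2)  2025: Wed (+1)  … (11 more years) …
  2037: Thu (+1)  2038: Fri (+1)  2039: Sat (+1) ✓  2040: Mon (+2)  2041: Tue (+1)
  2042: Wed (+1)  2043: Thu (+1)  2044: Sat (+2) ✓  2045: Sun (+1)  2046: Mon (+1)
  2047: Tue (+1)  2048: Thu (+2)  2049: Fri (+1)  2050: Sat (+1) ✓
Saturday years: 2016, 2022, 2033, 2039, 2044, 2050 — 6 in total.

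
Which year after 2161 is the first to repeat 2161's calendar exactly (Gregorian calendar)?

2167

Two years share a calendar iff Jan 1 falls on the same weekday and both are leap or both are common. 2161: Jan 1 is Thursday, common year.
2162: Jan 1 Friday, common
2163: Jan 1 Saturday, common
2164: Jan 1 Sunday, leap
2165: Jan 1 Tuesday, common
2166: Jan 1 Wednesday, common
2167: Jan 1 Thursday, common
2167 matches on both conditions.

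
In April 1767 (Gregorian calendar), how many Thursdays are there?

April 1767 has 30 days and begins on Wednesday.
The first Thursday is April 2.
Thursdays fall on 2, 9, 16, 23, 30 — that's 5.

5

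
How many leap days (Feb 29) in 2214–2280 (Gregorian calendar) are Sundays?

Leap years in 2214–2280: 17 of them.
Feb 29 weekday advances by 5 (mod 7) from one leap year to the next four years later (or differs when a century non-leap intervenes).
Leap-day weekdays: 2216:Thu 2220:Tue 2224:Sun✓ 2228:Fri 2232:Wed 2236:Mon 2240:Sat 2244:Thu 2248:Tue 2252:Sun✓ 2256:Fri 2260:Wed 2264:Mon 2268:Sat 2272:Thu 2276:Tue 2280:Sun✓
Sunday: 2224, 2252, 2280 → 3.

3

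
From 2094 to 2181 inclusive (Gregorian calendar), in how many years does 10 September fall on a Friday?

Track 10 September's weekday year by year (advancing +1, or +2 across a Feb 29):
  2094: Fri ✓  2095: Sat (+1)  2096: Mon (+2)  2097: Tue (+1)  2098: Wed (+1)
  2099: Thu (+1)  2100: Fri (+1) ✓  2101: Sat (+1)  2102: Sun (+1)  2103: Mon (+1)
  2104: Wed (+2)  2105: Thu (+1)  2106: Fri (+1) ✓  2107: Sat (+1)  … (60 more years) …
  2168: Sat (+2)  2169: Sun (+1)  2170: Mon (+1)  2171: Tue (+1)  2172: Thu (+2)
  2173: Fri (+1) ✓  2174: Sat (+1)  2175: Sun (+1)  2176: Tue (+2)  2177: Wed (+1)
  2178: Thu (+1)  2179: Fri (+1) ✓  2180: Sun (+2)  2181: Mon (+1)
Friday years: 2094, 2100, 2106, 2117, 2123, 2128, 2134, 2145, 2151, 2156, 2162, 2173, 2179 — 13 in total.

13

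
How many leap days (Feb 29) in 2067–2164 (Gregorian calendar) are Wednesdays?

5

Leap years in 2067–2164: 24 of them.
Feb 29 weekday advances by 5 (mod 7) from one leap year to the next four years later (or differs when a century non-leap intervenes).
Leap-day weekdays: 2068:Wed✓ 2072:Mon 2076:Sat 2080:Thu 2084:Tue 2088:Sun 2092:Fri 2096:Wed✓ 2104:Fri 2108:Wed✓ 2112:Mon 2116:Sat 2120:Thu 2124:Tue 2128:Sun 2132:Fri 2136:Wed✓ 2140:Mon 2144:Sat 2148:Thu 2152:Tue 2156:Sun 2160:Fri 2164:Wed✓
Wednesday: 2068, 2096, 2108, 2136, 2164 → 5.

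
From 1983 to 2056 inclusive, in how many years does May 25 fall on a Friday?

Track May 25's weekday year by year (advancing +1, or +2 across a Feb 29):
  1983: Wed  1984: Fri (+2) ✓  1985: Sat (+1)  1986: Sun (+1)  1987: Mon (+1)
  1988: Wed (+2)  1989: Thu (+1)  1990: Fri (+1) ✓  1991: Sat (+1)  1992: Mon (+2)
  1993: Tue (+1)  1994: Wed (+1)  1995: Thu (+1)  1996: Sat (+2)  … (46 more years) …
  2043: Mon (+1)  2044: Wed (+2)  2045: Thu (+1)  2046: Fri (+1) ✓  2047: Sat (+1)
  2048: Mon (+2)  2049: Tue (+1)  2050: Wed (+1)  2051: Thu (+1)  2052: Sat (+2)
  2053: Sun (+1)  2054: Mon (+1)  2055: Tue (+1)  2056: Thu (+2)
Friday years: 1984, 1990, 2001, 2007, 2012, 2018, 2029, 2035, 2040, 2046 — 10 in total.

10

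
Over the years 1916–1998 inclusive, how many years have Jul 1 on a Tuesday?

12

Track Jul 1's weekday year by year (advancing +1, or +2 across a Feb 29):
  1916: Sat  1917: Sun (+1)  1918: Mon (+1)  1919: Tue (+1) ✓  1920: Thu (+2)
  1921: Fri (+1)  1922: Sat (+1)  1923: Sun (+1)  1924: Tue (+2) ✓  1925: Wed (+1)
  1926: Thu (+1)  1927: Fri (+1)  1928: Sun (+2)  1929: Mon (+1)  … (55 more years) …
  1985: Mon (+1)  1986: Tue (+1) ✓  1987: Wed (+1)  1988: Fri (+2)  1989: Sat (+1)
  1990: Sun (+1)  1991: Mon (+1)  1992: Wed (+2)  1993: Thu (+1)  1994: Fri (+1)
  1995: Sat (+1)  1996: Mon (+2)  1997: Tue (+1) ✓  1998: Wed (+1)
Tuesday years: 1919, 1924, 1930, 1941, 1947, 1952, 1958, 1969, 1975, 1980, 1986, 1997 — 12 in total.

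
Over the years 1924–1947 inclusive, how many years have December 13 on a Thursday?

Track December 13's weekday year by year (advancing +1, or +2 across a Feb 29):
  1924: Sat  1925: Sun (+1)  1926: Mon (+1)  1927: Tue (+1)  1928: Thu (+2) ✓
  1929: Fri (+1)  1930: Sat (+1)  1931: Sun (+1)  1932: Tue (+2)  1933: Wed (+1)
  1934: Thu (+1) ✓  1935: Fri (+1)  1936: Sun (+2)  1937: Mon (+1)  1938: Tue (+1)
  1939: Wed (+1)  1940: Fri (+2)  1941: Sat (+1)  1942: Sun (+1)  1943: Mon (+1)
  1944: Wed (+2)  1945: Thu (+1) ✓  1946: Fri (+1)  1947: Sat (+1)
Thursday years: 1928, 1934, 1945 — 3 in total.

3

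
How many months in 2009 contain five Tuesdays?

A month of length L has five Tuesdays iff its first Tuesday is on day ≤ L−28 (so day 1–3 in a 31-day month, 1–2 in a 30-day month, day 1 in a leap February).
Checking each month of 2009: Jan starts Thu (31d); Feb starts Sun (28d); Mar starts Sun (31d) ✓; Apr starts Wed (30d); May starts Fri (31d); Jun starts Mon (30d) ✓; Jul starts Wed (31d); Aug starts Sat (31d); Sep starts Tue (30d) ✓; Oct starts Thu (31d); Nov starts Sun (30d); Dec starts Tue (31d) ✓.
Five-Tuesday months: March, June, September, December → 4.

4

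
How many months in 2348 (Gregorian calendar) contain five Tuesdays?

A month of length L has five Tuesdays iff its first Tuesday is on day ≤ L−28 (so day 1–3 in a 31-day month, 1–2 in a 30-day month, day 1 in a leap February).
Checking each month of 2348: Jan starts Thu (31d); Feb starts Sun (29d); Mar starts Mon (31d) ✓; Apr starts Thu (30d); May starts Sat (31d); Jun starts Tue (30d) ✓; Jul starts Thu (31d); Aug starts Sun (31d) ✓; Sep starts Wed (30d); Oct starts Fri (31d); Nov starts Mon (30d) ✓; Dec starts Wed (31d).
Five-Tuesday months: March, June, August, November → 4.

4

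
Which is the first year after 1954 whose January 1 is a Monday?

Jan 1 advances by 2 weekdays after a leap year and by 1 after a common year.
1954: Jan 1 is Friday.
1955: Saturday
1956: Sunday (leap)
1957: Tuesday
1958: Wednesday
1959: Thursday
1960: Friday (leap)
1961: Sunday
1962: Monday
1962 begins on a Monday

1962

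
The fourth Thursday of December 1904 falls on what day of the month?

December 1, 1904 is a Thursday, so the first Thursday is the 1st.
The fourth Thursday is 1 + 21 = 22.

22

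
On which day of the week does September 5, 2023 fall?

Tuesday

January 1, 2023 is a Sunday.
September 5 is day 248 of the year, i.e. 247 days after Jan 1.
247 mod 7 = 2, so advance 2 weekdays from Sunday: Tuesday.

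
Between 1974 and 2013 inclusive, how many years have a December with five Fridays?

December has 31 days; it has five Fridays when Friday falls among the first (month-length − 28) days — i.e. when December 1 is one of Friday/Thursday/Wednesday.
December 1 by year: 1974:Sun 1975:Mon 1976:Wed✓ 1977:Thu✓ 1978:Fri✓ 1979:Sat 1980:Mon 1981:Tue 1982:Wed✓ 1983:Thu✓ 1984:Sat 1985:Sun 1986:Mon 1987:Tue 1988:Thu✓ …(10 more)… 1999:Wed✓ 2000:Fri✓ 2001:Sat 2002:Sun 2003:Mon 2004:Wed✓ 2005:Thu✓ 2006:Fri✓ 2007:Sat 2008:Mon 2009:Tue 2010:Wed✓ 2011:Thu✓ 2012:Sat 2013:Sun
Years with five Fridays: 1976, 1977, 1978, 1982, 1983, 1988, 1989, 1993, 1994, 1995, 1999, 2000, 2004, 2005, 2006, 2010, 2011 → 17.

17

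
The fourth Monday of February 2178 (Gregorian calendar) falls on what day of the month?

February 1, 2178 is a Sunday, so the first Monday is the 2nd.
The fourth Monday is 2 + 21 = 23.

23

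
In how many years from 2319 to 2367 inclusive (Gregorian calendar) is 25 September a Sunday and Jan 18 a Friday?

0

Check each year's weekday for 25 September and Jan 18:
  2319: Thu/Sat  2320: Sat/Sun  2321: Sun/Tue  2322: Mon/Wed  2323: Tue/Thu  2324: Thu/Fri  2325: Fri/Sun  2326: Sat/Mon  2327: Sun/Tue  2328: Tue/Wed  2329: Wed/Fri  2330: Thu/Sat  2331: Fri/Sun  2332: Sun/Mon  …(21 more)…  2354: Sat/Mon  2355: Sun/Tue  2356: Tue/Wed  2357: Wed/Fri  2358: Thu/Sat  2359: Fri/Sun  2360: Sun/Mon  2361: Mon/Wed  2362: Tue/Thu  2363: Wed/Fri  2364: Fri/Sat  2365: Sat/Mon  2366: Sun/Tue  2367: Mon/Wed
Both conditions hold in: no year — 0.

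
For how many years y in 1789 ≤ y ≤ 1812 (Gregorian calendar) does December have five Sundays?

10

December has 31 days; it has five Sundays when Sunday falls among the first (month-length − 28) days — i.e. when December 1 is one of Sunday/Saturday/Friday.
December 1 by year: 1789:Tue 1790:Wed 1791:Thu 1792:Sat✓ 1793:Sun✓ 1794:Mon 1795:Tue 1796:Thu 1797:Fri✓ 1798:Sat✓ 1799:Sun✓ 1800:Mon 1801:Tue 1802:Wed 1803:Thu 1804:Sat✓ 1805:Sun✓ 1806:Mon 1807:Tue 1808:Thu 1809:Fri✓ 1810:Sat✓ 1811:Sun✓ 1812:Tue
Years with five Sundays: 1792, 1793, 1797, 1798, 1799, 1804, 1805, 1809, 1810, 1811 → 10.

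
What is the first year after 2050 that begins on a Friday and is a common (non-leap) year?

2055

Jan 1 advances by 2 weekdays after a leap year and by 1 after a common year.
2050: Jan 1 is Saturday.
2051: Sunday
2052: Monday (leap)
2053: Wednesday
2054: Thursday
2055: Friday
2055 begins on a Friday and is a common year.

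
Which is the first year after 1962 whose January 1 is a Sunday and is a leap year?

Jan 1 advances by 2 weekdays after a leap year and by 1 after a common year.
1962: Jan 1 is Monday.
1963: Tuesday
1964: Wednesday (leap)
1965: Friday
1966: Saturday
1967: Sunday
1968: Monday (leap)
1969: Wednesday
1970: Thursday
1971: Friday
1972: Saturday (leap)
1973: Monday
1974: Tuesday
1975: Wednesday
1976: Thursday (leap)
1977: Saturday
1978: Sunday
1979: Monday
1980: Tuesday (leap)
1981: Thursday
1982: Friday
1983: Saturday
1984: Sunday (leap)
1984 begins on a Sunday and is a leap year.

1984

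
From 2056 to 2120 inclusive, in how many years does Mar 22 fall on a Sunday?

Track Mar 22's weekday year by year (advancing +1, or +2 across a Feb 29):
  2056: Wed  2057: Thu (+1)  2058: Fri (+1)  2059: Sat (+1)  2060: Mon (+2)
  2061: Tue (+1)  2062: Wed (+1)  2063: Thu (+1)  2064: Sat (+2)  2065: Sun (+1) ✓
  2066: Mon (+1)  2067: Tue (+1)  2068: Thu (+2)  2069: Fri (+1)  … (37 more years) …
  2107: Tue (+1)  2108: Thu (+2)  2109: Fri (+1)  2110: Sat (+1)  2111: Sun (+1) ✓
  2112: Tue (+2)  2113: Wed (+1)  2114: Thu (+1)  2115: Fri (+1)  2116: Sun (+2) ✓
  2117: Mon (+1)  2118: Tue (+1)  2119: Wed (+1)  2120: Fri (+2)
Sunday years: 2065, 2071, 2076, 2082, 2093, 2099, 2105, 2111, 2116 — 9 in total.

9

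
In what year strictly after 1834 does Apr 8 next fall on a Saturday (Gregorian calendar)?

1837

From one year to the next, a fixed date's weekday advances by 1, or by 2 when a Feb 29 lies between the two dates.
1834: April 8 is Tuesday.
1835: Wednesday (+1)
1836: Friday (+2)
1837: Saturday (+1)
Apr 8 falls on a Saturday in 1837.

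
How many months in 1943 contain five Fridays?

5

A month of length L has five Fridays iff its first Friday is on day ≤ L−28 (so day 1–3 in a 31-day month, 1–2 in a 30-day month, day 1 in a leap February).
Checking each month of 1943: Jan starts Fri (31d) ✓; Feb starts Mon (28d); Mar starts Mon (31d); Apr starts Thu (30d) ✓; May starts Sat (31d); Jun starts Tue (30d); Jul starts Thu (31d) ✓; Aug starts Sun (31d); Sep starts Wed (30d); Oct starts Fri (31d) ✓; Nov starts Mon (30d); Dec starts Wed (31d) ✓.
Five-Friday months: January, April, July, October, December → 5.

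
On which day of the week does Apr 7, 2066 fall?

January 1, 2066 is a Friday.
April 7 is day 97 of the year, i.e. 96 days after Jan 1.
96 mod 7 = 5, so advance 5 weekdays from Friday: Wednesday.

Wednesday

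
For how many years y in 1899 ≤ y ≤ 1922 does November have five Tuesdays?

November has 30 days; it has five Tuesdays when Tuesday falls among the first (month-length − 28) days — i.e. when November 1 is one of Tuesday/Monday.
November 1 by year: 1899:Wed 1900:Thu 1901:Fri 1902:Sat 1903:Sun 1904:Tue✓ 1905:Wed 1906:Thu 1907:Fri 1908:Sun 1909:Mon✓ 1910:Tue✓ 1911:Wed 1912:Fri 1913:Sat 1914:Sun 1915:Mon✓ 1916:Wed 1917:Thu 1918:Fri 1919:Sat 1920:Mon✓ 1921:Tue✓ 1922:Wed
Years with five Tuesdays: 1904, 1909, 1910, 1915, 1920, 1921 → 6.

6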